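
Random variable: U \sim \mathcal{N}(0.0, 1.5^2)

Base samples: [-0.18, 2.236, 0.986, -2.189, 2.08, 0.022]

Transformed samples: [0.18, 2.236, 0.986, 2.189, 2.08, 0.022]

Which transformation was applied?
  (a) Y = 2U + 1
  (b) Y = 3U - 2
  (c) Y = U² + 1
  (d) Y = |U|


Checking option (d) Y = |U|:
  U = -0.18 -> Y = 0.18 ✓
  U = 2.236 -> Y = 2.236 ✓
  U = 0.986 -> Y = 0.986 ✓
All samples match this transformation.

(d) |U|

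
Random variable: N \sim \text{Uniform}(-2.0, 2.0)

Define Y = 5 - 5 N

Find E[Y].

For Y = -5N + 5:
E[Y] = -5 * E[N] + 5
E[N] = (-2 + 2)/2 = 0
E[Y] = -5 * 0 + 5 = 5

5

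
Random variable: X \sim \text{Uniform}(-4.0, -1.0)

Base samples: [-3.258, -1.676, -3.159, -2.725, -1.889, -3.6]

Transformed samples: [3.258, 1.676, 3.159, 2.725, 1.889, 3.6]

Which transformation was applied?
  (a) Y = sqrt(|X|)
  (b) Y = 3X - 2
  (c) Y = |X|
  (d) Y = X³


Checking option (c) Y = |X|:
  X = -3.258 -> Y = 3.258 ✓
  X = -1.676 -> Y = 1.676 ✓
  X = -3.159 -> Y = 3.159 ✓
All samples match this transformation.

(c) |X|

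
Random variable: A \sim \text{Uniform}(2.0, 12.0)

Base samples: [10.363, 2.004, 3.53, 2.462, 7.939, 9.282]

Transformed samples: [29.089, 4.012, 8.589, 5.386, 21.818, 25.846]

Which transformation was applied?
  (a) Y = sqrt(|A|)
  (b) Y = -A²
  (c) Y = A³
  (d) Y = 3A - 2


Checking option (d) Y = 3A - 2:
  A = 10.363 -> Y = 29.089 ✓
  A = 2.004 -> Y = 4.012 ✓
  A = 3.53 -> Y = 8.589 ✓
All samples match this transformation.

(d) 3A - 2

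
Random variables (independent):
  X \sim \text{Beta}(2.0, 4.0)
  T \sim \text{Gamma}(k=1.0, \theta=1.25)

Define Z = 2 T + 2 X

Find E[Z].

E[Z] = 2*E[X] + 2*E[T]
E[X] = 0.33333333
E[T] = 1.25
E[Z] = 2*0.33333333 + 2*1.25 = 3.1666667

3.1666667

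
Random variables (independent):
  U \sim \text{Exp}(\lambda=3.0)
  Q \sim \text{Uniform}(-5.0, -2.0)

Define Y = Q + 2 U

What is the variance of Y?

For independent RVs: Var(aX + bY) = a²Var(X) + b²Var(Y)
Var(U) = 0.11111111
Var(Q) = 0.75
Var(Y) = 2²*0.11111111 + 1²*0.75
= 4*0.11111111 + 1*0.75 = 1.1944444

1.1944444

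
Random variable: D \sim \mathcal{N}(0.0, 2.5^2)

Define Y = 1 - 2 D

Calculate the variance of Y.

For Y = aD + b: Var(Y) = a² * Var(D)
Var(D) = 2.5^2 = 6.25
Var(Y) = (-2)² * 6.25 = 4 * 6.25 = 25

25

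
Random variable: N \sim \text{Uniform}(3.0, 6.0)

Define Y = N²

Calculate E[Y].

Using E[X²] = Var(X) + (E[X])²:
E[N] = 4.5
Var(N) = (6 - 3)^2/12 = 0.75
E[N²] = 0.75 + 4.5² = 0.75 + 20.25 = 21

21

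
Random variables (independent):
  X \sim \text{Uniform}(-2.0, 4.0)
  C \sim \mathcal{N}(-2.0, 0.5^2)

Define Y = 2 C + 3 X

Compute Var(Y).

For independent RVs: Var(aX + bY) = a²Var(X) + b²Var(Y)
Var(X) = 3
Var(C) = 0.25
Var(Y) = 3²*3 + 2²*0.25
= 9*3 + 4*0.25 = 28

28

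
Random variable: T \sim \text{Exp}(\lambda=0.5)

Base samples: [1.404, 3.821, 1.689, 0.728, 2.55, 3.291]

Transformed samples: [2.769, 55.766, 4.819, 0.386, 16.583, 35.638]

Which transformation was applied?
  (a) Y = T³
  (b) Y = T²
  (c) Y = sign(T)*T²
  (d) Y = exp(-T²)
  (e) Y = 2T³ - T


Checking option (a) Y = T³:
  T = 1.404 -> Y = 2.769 ✓
  T = 3.821 -> Y = 55.766 ✓
  T = 1.689 -> Y = 4.819 ✓
All samples match this transformation.

(a) T³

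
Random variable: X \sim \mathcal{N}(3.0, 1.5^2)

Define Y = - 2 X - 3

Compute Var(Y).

For Y = aX + b: Var(Y) = a² * Var(X)
Var(X) = 1.5^2 = 2.25
Var(Y) = (-2)² * 2.25 = 4 * 2.25 = 9

9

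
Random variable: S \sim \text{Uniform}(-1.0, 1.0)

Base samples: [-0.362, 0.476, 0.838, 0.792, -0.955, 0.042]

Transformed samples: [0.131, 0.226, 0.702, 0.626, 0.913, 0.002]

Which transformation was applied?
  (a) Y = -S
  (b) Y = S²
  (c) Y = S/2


Checking option (b) Y = S²:
  S = -0.362 -> Y = 0.131 ✓
  S = 0.476 -> Y = 0.226 ✓
  S = 0.838 -> Y = 0.702 ✓
All samples match this transformation.

(b) S²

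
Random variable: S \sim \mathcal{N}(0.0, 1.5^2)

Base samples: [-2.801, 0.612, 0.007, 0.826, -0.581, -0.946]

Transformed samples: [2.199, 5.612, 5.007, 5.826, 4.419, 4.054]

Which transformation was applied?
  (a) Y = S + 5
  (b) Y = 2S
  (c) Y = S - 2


Checking option (a) Y = S + 5:
  S = -2.801 -> Y = 2.199 ✓
  S = 0.612 -> Y = 5.612 ✓
  S = 0.007 -> Y = 5.007 ✓
All samples match this transformation.

(a) S + 5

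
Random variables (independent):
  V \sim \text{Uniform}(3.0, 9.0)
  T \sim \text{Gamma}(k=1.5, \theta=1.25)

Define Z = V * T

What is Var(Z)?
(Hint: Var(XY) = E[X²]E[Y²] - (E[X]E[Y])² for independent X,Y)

Var(XY) = E[X²]E[Y²] - (E[X]E[Y])²
E[V] = 6, Var(V) = 3
E[T] = 1.875, Var(T) = 2.34375
E[V²] = 3 + 6² = 39
E[T²] = 2.34375 + 1.875² = 5.859375
Var(Z) = 39*5.859375 - (6*1.875)²
= 228.51562 - 126.5625 = 101.95312

101.95312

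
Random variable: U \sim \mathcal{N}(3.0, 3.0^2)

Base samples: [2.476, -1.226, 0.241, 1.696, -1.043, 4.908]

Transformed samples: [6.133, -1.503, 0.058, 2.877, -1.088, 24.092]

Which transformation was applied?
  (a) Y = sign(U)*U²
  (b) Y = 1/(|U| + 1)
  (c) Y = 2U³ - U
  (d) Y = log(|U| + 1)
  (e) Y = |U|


Checking option (a) Y = sign(U)*U²:
  U = 2.476 -> Y = 6.133 ✓
  U = -1.226 -> Y = -1.503 ✓
  U = 0.241 -> Y = 0.058 ✓
All samples match this transformation.

(a) sign(U)*U²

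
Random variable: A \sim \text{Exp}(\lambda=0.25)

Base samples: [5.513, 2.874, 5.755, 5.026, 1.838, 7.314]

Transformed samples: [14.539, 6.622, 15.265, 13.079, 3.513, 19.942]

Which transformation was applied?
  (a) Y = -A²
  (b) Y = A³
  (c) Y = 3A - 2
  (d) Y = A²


Checking option (c) Y = 3A - 2:
  A = 5.513 -> Y = 14.539 ✓
  A = 2.874 -> Y = 6.622 ✓
  A = 5.755 -> Y = 15.265 ✓
All samples match this transformation.

(c) 3A - 2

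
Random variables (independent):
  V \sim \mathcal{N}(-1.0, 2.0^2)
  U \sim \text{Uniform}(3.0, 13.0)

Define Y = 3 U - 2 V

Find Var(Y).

For independent RVs: Var(aX + bY) = a²Var(X) + b²Var(Y)
Var(V) = 4
Var(U) = 8.3333333
Var(Y) = (-2)²*4 + 3²*8.3333333
= 4*4 + 9*8.3333333 = 91

91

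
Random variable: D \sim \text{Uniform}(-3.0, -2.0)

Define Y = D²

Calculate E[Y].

E[D²] = Var(D) + (E[D])² = 0.083333333 + 6.25 = 6.3333333

6.3333333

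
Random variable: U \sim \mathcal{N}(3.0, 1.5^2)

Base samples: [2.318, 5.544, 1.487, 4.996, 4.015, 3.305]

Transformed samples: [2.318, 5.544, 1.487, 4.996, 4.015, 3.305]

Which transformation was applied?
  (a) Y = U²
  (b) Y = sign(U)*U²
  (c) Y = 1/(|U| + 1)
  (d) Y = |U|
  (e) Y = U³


Checking option (d) Y = |U|:
  U = 2.318 -> Y = 2.318 ✓
  U = 5.544 -> Y = 5.544 ✓
  U = 1.487 -> Y = 1.487 ✓
All samples match this transformation.

(d) |U|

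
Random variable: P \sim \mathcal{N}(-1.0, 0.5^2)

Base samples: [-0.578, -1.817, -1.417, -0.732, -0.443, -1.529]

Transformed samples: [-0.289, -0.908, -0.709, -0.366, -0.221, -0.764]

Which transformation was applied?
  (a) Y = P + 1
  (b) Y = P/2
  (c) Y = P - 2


Checking option (b) Y = P/2:
  P = -0.578 -> Y = -0.289 ✓
  P = -1.817 -> Y = -0.908 ✓
  P = -1.417 -> Y = -0.709 ✓
All samples match this transformation.

(b) P/2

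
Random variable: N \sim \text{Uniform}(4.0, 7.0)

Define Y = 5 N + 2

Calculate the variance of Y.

For Y = aN + b: Var(Y) = a² * Var(N)
Var(N) = (7 - 4)^2/12 = 0.75
Var(Y) = 5² * 0.75 = 25 * 0.75 = 18.75

18.75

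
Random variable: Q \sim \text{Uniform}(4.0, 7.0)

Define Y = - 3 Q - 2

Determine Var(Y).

For Y = aQ + b: Var(Y) = a² * Var(Q)
Var(Q) = (7 - 4)^2/12 = 0.75
Var(Y) = (-3)² * 0.75 = 9 * 0.75 = 6.75

6.75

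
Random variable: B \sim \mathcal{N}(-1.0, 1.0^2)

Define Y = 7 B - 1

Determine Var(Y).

For Y = aB + b: Var(Y) = a² * Var(B)
Var(B) = 1.0^2 = 1
Var(Y) = 7² * 1 = 49 * 1 = 49

49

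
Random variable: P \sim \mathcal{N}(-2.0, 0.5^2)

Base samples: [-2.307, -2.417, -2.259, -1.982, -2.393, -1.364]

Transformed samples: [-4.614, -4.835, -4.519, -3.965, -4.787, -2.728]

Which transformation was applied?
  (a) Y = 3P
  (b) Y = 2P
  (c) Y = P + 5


Checking option (b) Y = 2P:
  P = -2.307 -> Y = -4.614 ✓
  P = -2.417 -> Y = -4.835 ✓
  P = -2.259 -> Y = -4.519 ✓
All samples match this transformation.

(b) 2P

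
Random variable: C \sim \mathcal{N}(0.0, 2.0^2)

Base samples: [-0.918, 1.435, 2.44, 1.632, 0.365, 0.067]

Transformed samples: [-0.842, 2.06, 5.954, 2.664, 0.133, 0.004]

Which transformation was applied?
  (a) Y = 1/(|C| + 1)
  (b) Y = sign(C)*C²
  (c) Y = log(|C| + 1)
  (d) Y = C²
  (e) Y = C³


Checking option (b) Y = sign(C)*C²:
  C = -0.918 -> Y = -0.842 ✓
  C = 1.435 -> Y = 2.06 ✓
  C = 2.44 -> Y = 5.954 ✓
All samples match this transformation.

(b) sign(C)*C²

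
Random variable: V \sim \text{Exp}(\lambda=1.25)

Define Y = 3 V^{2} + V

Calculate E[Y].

E[Y] = 3*E[V²] + 1*E[V]
E[V] = 0.8
E[V²] = Var(V) + (E[V])² = 0.64 + 0.64 = 1.28
E[Y] = 3*1.28 + 1*0.8 = 4.64

4.64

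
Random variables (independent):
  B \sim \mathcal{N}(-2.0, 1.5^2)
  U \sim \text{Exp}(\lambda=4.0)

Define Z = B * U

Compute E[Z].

For independent RVs: E[XY] = E[X]*E[Y]
E[B] = -2
E[U] = 0.25
E[Z] = -2 * 0.25 = -0.5

-0.5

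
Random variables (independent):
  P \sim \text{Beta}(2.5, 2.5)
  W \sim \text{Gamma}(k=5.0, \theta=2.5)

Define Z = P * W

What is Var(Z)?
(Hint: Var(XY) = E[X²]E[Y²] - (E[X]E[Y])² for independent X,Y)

Var(XY) = E[X²]E[Y²] - (E[X]E[Y])²
E[P] = 0.5, Var(P) = 0.041666667
E[W] = 12.5, Var(W) = 31.25
E[P²] = 0.041666667 + 0.5² = 0.29166667
E[W²] = 31.25 + 12.5² = 187.5
Var(Z) = 0.29166667*187.5 - (0.5*12.5)²
= 54.6875 - 39.0625 = 15.625

15.625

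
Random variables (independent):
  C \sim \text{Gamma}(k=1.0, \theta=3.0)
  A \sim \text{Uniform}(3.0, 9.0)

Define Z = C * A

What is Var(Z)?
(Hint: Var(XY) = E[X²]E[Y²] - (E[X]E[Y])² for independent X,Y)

Var(XY) = E[X²]E[Y²] - (E[X]E[Y])²
E[C] = 3, Var(C) = 9
E[A] = 6, Var(A) = 3
E[C²] = 9 + 3² = 18
E[A²] = 3 + 6² = 39
Var(Z) = 18*39 - (3*6)²
= 702 - 324 = 378

378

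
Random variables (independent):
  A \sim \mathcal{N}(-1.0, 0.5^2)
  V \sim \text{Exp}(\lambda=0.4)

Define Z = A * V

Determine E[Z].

For independent RVs: E[XY] = E[X]*E[Y]
E[A] = -1
E[V] = 2.5
E[Z] = -1 * 2.5 = -2.5

-2.5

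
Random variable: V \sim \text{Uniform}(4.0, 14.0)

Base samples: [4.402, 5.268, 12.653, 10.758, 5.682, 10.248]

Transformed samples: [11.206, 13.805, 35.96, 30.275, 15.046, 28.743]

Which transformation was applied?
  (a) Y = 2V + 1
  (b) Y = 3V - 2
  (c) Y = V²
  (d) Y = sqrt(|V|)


Checking option (b) Y = 3V - 2:
  V = 4.402 -> Y = 11.206 ✓
  V = 5.268 -> Y = 13.805 ✓
  V = 12.653 -> Y = 35.96 ✓
All samples match this transformation.

(b) 3V - 2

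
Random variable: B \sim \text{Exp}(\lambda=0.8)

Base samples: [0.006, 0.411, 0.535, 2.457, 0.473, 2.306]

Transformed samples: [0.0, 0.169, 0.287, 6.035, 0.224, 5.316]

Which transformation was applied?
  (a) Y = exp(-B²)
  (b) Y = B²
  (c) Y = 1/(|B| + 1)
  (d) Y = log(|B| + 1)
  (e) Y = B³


Checking option (b) Y = B²:
  B = 0.006 -> Y = 0.0 ✓
  B = 0.411 -> Y = 0.169 ✓
  B = 0.535 -> Y = 0.287 ✓
All samples match this transformation.

(b) B²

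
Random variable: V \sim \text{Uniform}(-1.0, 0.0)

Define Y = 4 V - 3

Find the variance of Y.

For Y = aV + b: Var(Y) = a² * Var(V)
Var(V) = (0 + 1)^2/12 = 0.083333333
Var(Y) = 4² * 0.083333333 = 16 * 0.083333333 = 1.3333333

1.3333333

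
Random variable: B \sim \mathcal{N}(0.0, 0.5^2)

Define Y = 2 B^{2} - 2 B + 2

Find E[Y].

E[Y] = 2*E[B²] - 2*E[B] + 2
E[B] = 0
E[B²] = Var(B) + (E[B])² = 0.25 + 0 = 0.25
E[Y] = 2*0.25 - 2*0 + 2 = 2.5

2.5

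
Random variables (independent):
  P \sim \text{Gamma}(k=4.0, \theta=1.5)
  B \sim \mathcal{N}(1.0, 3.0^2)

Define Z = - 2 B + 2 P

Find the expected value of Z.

E[Z] = 2*E[P] - 2*E[B]
E[P] = 6
E[B] = 1
E[Z] = 2*6 - 2*1 = 10

10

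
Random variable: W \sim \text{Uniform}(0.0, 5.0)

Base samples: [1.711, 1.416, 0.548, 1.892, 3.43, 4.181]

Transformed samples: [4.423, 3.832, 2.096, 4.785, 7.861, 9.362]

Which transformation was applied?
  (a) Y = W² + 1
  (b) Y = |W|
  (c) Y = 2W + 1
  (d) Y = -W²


Checking option (c) Y = 2W + 1:
  W = 1.711 -> Y = 4.423 ✓
  W = 1.416 -> Y = 3.832 ✓
  W = 0.548 -> Y = 2.096 ✓
All samples match this transformation.

(c) 2W + 1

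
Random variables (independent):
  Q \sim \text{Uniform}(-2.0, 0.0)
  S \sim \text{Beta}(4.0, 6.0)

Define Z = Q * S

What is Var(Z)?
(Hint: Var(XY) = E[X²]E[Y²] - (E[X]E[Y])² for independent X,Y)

Var(XY) = E[X²]E[Y²] - (E[X]E[Y])²
E[Q] = -1, Var(Q) = 0.33333333
E[S] = 0.4, Var(S) = 0.021818182
E[Q²] = 0.33333333 + (-1)² = 1.3333333
E[S²] = 0.021818182 + 0.4² = 0.18181818
Var(Z) = 1.3333333*0.18181818 - (-1*0.4)²
= 0.24242424 - 0.16 = 0.082424242

0.082424242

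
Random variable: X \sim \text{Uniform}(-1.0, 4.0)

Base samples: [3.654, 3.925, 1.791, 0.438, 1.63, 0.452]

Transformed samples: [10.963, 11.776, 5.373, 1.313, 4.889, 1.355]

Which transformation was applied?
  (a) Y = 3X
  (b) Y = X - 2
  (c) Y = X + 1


Checking option (a) Y = 3X:
  X = 3.654 -> Y = 10.963 ✓
  X = 3.925 -> Y = 11.776 ✓
  X = 1.791 -> Y = 5.373 ✓
All samples match this transformation.

(a) 3X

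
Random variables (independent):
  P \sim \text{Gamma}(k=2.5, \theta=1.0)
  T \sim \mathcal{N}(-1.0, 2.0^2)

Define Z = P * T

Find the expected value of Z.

For independent RVs: E[XY] = E[X]*E[Y]
E[P] = 2.5
E[T] = -1
E[Z] = 2.5 * (-1) = -2.5

-2.5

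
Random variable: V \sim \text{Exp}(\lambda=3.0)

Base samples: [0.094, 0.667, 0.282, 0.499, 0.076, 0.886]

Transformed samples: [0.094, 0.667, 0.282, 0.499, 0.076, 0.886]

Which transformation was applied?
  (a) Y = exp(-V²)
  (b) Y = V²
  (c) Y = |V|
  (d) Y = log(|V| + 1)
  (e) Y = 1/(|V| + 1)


Checking option (c) Y = |V|:
  V = 0.094 -> Y = 0.094 ✓
  V = 0.667 -> Y = 0.667 ✓
  V = 0.282 -> Y = 0.282 ✓
All samples match this transformation.

(c) |V|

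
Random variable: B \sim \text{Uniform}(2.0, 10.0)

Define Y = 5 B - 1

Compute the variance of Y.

For Y = aB + b: Var(Y) = a² * Var(B)
Var(B) = (10 - 2)^2/12 = 5.3333333
Var(Y) = 5² * 5.3333333 = 25 * 5.3333333 = 133.33333

133.33333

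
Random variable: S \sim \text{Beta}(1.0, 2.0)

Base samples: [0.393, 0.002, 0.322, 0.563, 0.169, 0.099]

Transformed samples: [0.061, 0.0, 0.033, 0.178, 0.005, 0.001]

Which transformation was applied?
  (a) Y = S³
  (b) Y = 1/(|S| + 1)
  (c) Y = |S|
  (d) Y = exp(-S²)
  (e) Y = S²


Checking option (a) Y = S³:
  S = 0.393 -> Y = 0.061 ✓
  S = 0.002 -> Y = 0.0 ✓
  S = 0.322 -> Y = 0.033 ✓
All samples match this transformation.

(a) S³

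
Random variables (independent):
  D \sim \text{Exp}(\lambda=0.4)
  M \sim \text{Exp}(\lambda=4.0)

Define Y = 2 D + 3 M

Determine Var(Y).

For independent RVs: Var(aX + bY) = a²Var(X) + b²Var(Y)
Var(D) = 6.25
Var(M) = 0.0625
Var(Y) = 2²*6.25 + 3²*0.0625
= 4*6.25 + 9*0.0625 = 25.5625

25.5625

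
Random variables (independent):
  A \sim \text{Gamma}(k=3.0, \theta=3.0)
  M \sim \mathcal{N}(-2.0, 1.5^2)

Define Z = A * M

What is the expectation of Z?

For independent RVs: E[XY] = E[X]*E[Y]
E[A] = 9
E[M] = -2
E[Z] = 9 * (-2) = -18

-18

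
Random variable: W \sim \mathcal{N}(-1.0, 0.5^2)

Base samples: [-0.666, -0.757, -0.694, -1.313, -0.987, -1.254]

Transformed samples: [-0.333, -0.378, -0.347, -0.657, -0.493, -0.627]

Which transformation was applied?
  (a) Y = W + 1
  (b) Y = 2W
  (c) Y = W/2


Checking option (c) Y = W/2:
  W = -0.666 -> Y = -0.333 ✓
  W = -0.757 -> Y = -0.378 ✓
  W = -0.694 -> Y = -0.347 ✓
All samples match this transformation.

(c) W/2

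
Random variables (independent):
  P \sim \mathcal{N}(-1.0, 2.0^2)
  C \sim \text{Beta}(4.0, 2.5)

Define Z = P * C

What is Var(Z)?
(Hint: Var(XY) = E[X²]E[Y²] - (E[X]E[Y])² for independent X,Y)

Var(XY) = E[X²]E[Y²] - (E[X]E[Y])²
E[P] = -1, Var(P) = 4
E[C] = 0.61538462, Var(C) = 0.031558185
E[P²] = 4 + (-1)² = 5
E[C²] = 0.031558185 + 0.61538462² = 0.41025641
Var(Z) = 5*0.41025641 - (-1*0.61538462)²
= 2.0512821 - 0.37869822 = 1.6725838

1.6725838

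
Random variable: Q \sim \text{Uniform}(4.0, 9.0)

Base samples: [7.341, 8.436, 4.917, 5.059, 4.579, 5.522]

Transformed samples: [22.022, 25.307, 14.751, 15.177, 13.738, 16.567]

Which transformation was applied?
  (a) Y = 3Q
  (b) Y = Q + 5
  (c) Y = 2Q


Checking option (a) Y = 3Q:
  Q = 7.341 -> Y = 22.022 ✓
  Q = 8.436 -> Y = 25.307 ✓
  Q = 4.917 -> Y = 14.751 ✓
All samples match this transformation.

(a) 3Q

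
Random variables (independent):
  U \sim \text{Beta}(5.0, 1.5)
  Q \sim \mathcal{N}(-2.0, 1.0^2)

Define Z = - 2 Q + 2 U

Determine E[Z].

E[Z] = 2*E[U] - 2*E[Q]
E[U] = 0.76923077
E[Q] = -2
E[Z] = 2*0.76923077 - 2*(-2) = 5.5384615

5.5384615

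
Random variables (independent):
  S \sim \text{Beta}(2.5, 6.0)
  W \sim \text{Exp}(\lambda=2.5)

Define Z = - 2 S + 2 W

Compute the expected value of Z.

E[Z] = -2*E[S] + 2*E[W]
E[S] = 0.29411765
E[W] = 0.4
E[Z] = -2*0.29411765 + 2*0.4 = 0.21176471

0.21176471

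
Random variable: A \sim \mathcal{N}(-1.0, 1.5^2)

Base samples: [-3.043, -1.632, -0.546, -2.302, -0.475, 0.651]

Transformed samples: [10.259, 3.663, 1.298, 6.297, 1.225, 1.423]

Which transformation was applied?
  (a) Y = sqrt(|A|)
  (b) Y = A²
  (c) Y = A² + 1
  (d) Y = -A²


Checking option (c) Y = A² + 1:
  A = -3.043 -> Y = 10.259 ✓
  A = -1.632 -> Y = 3.663 ✓
  A = -0.546 -> Y = 1.298 ✓
All samples match this transformation.

(c) A² + 1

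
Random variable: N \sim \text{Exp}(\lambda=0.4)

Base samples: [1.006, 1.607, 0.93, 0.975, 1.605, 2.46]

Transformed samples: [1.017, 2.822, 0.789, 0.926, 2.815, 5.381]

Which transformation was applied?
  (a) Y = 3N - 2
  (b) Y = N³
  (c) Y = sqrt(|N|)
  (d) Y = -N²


Checking option (a) Y = 3N - 2:
  N = 1.006 -> Y = 1.017 ✓
  N = 1.607 -> Y = 2.822 ✓
  N = 0.93 -> Y = 0.789 ✓
All samples match this transformation.

(a) 3N - 2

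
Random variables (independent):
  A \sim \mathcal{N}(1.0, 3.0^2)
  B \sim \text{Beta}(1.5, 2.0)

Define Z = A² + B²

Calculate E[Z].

E[Z] = E[A²] + E[B²]
E[A²] = Var(A) + E[A]² = 9 + 1 = 10
E[B²] = Var(B) + E[B]² = 0.054421769 + 0.18367347 = 0.23809524
E[Z] = 10 + 0.23809524 = 10.238095

10.238095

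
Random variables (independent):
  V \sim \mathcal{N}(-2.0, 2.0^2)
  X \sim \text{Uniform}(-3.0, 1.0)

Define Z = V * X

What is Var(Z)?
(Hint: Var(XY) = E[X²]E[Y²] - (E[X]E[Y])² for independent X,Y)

Var(XY) = E[X²]E[Y²] - (E[X]E[Y])²
E[V] = -2, Var(V) = 4
E[X] = -1, Var(X) = 1.3333333
E[V²] = 4 + (-2)² = 8
E[X²] = 1.3333333 + (-1)² = 2.3333333
Var(Z) = 8*2.3333333 - (-2*(-1))²
= 18.666667 - 4 = 14.666667

14.666667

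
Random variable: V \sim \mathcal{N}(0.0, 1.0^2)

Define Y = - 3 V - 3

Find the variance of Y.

For Y = aV + b: Var(Y) = a² * Var(V)
Var(V) = 1.0^2 = 1
Var(Y) = (-3)² * 1 = 9 * 1 = 9

9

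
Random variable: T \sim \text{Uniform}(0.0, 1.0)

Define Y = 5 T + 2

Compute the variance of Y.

For Y = aT + b: Var(Y) = a² * Var(T)
Var(T) = (1 - 0)^2/12 = 0.083333333
Var(Y) = 5² * 0.083333333 = 25 * 0.083333333 = 2.0833333

2.0833333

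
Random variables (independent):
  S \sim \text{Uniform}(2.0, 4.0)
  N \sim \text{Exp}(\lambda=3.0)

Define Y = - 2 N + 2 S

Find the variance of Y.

For independent RVs: Var(aX + bY) = a²Var(X) + b²Var(Y)
Var(S) = 0.33333333
Var(N) = 0.11111111
Var(Y) = 2²*0.33333333 + (-2)²*0.11111111
= 4*0.33333333 + 4*0.11111111 = 1.7777778

1.7777778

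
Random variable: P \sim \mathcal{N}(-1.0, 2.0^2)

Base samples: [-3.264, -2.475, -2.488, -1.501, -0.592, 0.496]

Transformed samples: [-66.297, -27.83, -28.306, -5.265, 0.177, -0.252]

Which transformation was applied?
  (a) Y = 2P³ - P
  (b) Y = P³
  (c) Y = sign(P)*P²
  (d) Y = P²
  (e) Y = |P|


Checking option (a) Y = 2P³ - P:
  P = -3.264 -> Y = -66.297 ✓
  P = -2.475 -> Y = -27.83 ✓
  P = -2.488 -> Y = -28.306 ✓
All samples match this transformation.

(a) 2P³ - P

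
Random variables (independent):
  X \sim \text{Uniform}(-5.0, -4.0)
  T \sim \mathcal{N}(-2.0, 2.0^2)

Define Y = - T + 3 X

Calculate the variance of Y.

For independent RVs: Var(aX + bY) = a²Var(X) + b²Var(Y)
Var(X) = 0.083333333
Var(T) = 4
Var(Y) = 3²*0.083333333 + (-1)²*4
= 9*0.083333333 + 1*4 = 4.75

4.75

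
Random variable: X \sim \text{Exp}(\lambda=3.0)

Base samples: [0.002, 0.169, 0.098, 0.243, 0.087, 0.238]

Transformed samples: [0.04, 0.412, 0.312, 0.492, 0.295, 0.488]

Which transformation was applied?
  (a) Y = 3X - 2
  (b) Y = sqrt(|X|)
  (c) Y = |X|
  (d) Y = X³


Checking option (b) Y = sqrt(|X|):
  X = 0.002 -> Y = 0.04 ✓
  X = 0.169 -> Y = 0.412 ✓
  X = 0.098 -> Y = 0.312 ✓
All samples match this transformation.

(b) sqrt(|X|)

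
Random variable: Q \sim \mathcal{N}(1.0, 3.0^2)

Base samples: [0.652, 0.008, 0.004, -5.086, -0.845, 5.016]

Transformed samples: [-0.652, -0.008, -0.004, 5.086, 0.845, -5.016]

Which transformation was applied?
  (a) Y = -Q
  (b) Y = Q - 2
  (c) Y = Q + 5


Checking option (a) Y = -Q:
  Q = 0.652 -> Y = -0.652 ✓
  Q = 0.008 -> Y = -0.008 ✓
  Q = 0.004 -> Y = -0.004 ✓
All samples match this transformation.

(a) -Q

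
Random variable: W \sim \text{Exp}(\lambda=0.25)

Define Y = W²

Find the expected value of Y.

Using E[X²] = Var(X) + (E[X])²:
E[W] = 4
Var(W) = 1/0.25^2 = 16
E[W²] = 16 + 4² = 16 + 16 = 32

32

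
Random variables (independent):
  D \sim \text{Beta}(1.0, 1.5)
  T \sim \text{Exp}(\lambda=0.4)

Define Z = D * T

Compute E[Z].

For independent RVs: E[XY] = E[X]*E[Y]
E[D] = 0.4
E[T] = 2.5
E[Z] = 0.4 * 2.5 = 1

1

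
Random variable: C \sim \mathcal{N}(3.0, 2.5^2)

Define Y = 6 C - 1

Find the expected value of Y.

For Y = 6C - 1:
E[Y] = 6 * E[C] - 1
E[C] = 3.0 = 3
E[Y] = 6 * 3 - 1 = 17

17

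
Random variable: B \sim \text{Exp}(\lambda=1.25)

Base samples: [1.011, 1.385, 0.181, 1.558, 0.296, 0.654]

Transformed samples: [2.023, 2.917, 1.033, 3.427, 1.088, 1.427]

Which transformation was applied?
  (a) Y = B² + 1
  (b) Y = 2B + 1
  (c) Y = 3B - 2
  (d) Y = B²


Checking option (a) Y = B² + 1:
  B = 1.011 -> Y = 2.023 ✓
  B = 1.385 -> Y = 2.917 ✓
  B = 0.181 -> Y = 1.033 ✓
All samples match this transformation.

(a) B² + 1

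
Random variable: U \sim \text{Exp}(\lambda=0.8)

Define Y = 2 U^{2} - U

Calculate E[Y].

E[Y] = 2*E[U²] - 1*E[U]
E[U] = 1.25
E[U²] = Var(U) + (E[U])² = 1.5625 + 1.5625 = 3.125
E[Y] = 2*3.125 - 1*1.25 = 5

5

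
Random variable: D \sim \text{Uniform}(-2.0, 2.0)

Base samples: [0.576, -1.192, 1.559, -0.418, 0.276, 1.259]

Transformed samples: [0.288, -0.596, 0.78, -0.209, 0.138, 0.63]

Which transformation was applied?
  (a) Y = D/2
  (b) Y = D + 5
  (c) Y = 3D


Checking option (a) Y = D/2:
  D = 0.576 -> Y = 0.288 ✓
  D = -1.192 -> Y = -0.596 ✓
  D = 1.559 -> Y = 0.78 ✓
All samples match this transformation.

(a) D/2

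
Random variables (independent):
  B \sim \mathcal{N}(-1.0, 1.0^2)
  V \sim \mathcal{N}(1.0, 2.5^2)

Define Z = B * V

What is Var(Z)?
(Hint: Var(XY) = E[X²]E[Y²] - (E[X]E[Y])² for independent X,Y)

Var(XY) = E[X²]E[Y²] - (E[X]E[Y])²
E[B] = -1, Var(B) = 1
E[V] = 1, Var(V) = 6.25
E[B²] = 1 + (-1)² = 2
E[V²] = 6.25 + 1² = 7.25
Var(Z) = 2*7.25 - (-1*1)²
= 14.5 - 1 = 13.5

13.5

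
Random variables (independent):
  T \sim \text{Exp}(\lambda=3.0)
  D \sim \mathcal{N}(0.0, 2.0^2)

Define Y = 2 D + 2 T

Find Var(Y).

For independent RVs: Var(aX + bY) = a²Var(X) + b²Var(Y)
Var(T) = 0.11111111
Var(D) = 4
Var(Y) = 2²*0.11111111 + 2²*4
= 4*0.11111111 + 4*4 = 16.444444

16.444444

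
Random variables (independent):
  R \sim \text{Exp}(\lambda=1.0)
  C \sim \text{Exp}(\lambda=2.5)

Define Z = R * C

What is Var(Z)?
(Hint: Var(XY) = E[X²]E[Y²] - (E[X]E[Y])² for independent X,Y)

Var(XY) = E[X²]E[Y²] - (E[X]E[Y])²
E[R] = 1, Var(R) = 1
E[C] = 0.4, Var(C) = 0.16
E[R²] = 1 + 1² = 2
E[C²] = 0.16 + 0.4² = 0.32
Var(Z) = 2*0.32 - (1*0.4)²
= 0.64 - 0.16 = 0.48

0.48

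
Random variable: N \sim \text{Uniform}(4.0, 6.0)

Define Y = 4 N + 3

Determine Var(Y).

For Y = aN + b: Var(Y) = a² * Var(N)
Var(N) = (6 - 4)^2/12 = 0.33333333
Var(Y) = 4² * 0.33333333 = 16 * 0.33333333 = 5.3333333

5.3333333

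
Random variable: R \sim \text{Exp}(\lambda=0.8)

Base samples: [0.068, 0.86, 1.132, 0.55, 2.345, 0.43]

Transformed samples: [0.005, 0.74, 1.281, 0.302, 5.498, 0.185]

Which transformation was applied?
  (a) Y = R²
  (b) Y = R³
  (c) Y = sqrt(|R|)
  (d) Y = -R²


Checking option (a) Y = R²:
  R = 0.068 -> Y = 0.005 ✓
  R = 0.86 -> Y = 0.74 ✓
  R = 1.132 -> Y = 1.281 ✓
All samples match this transformation.

(a) R²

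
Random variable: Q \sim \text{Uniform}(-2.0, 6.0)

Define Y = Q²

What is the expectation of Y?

E[Q²] = Var(Q) + (E[Q])² = 5.3333333 + 4 = 9.3333333

9.3333333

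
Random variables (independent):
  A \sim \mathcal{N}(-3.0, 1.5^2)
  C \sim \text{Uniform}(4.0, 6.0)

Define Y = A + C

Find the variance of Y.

For independent RVs: Var(aX + bY) = a²Var(X) + b²Var(Y)
Var(A) = 2.25
Var(C) = 0.33333333
Var(Y) = 1²*2.25 + 1²*0.33333333
= 1*2.25 + 1*0.33333333 = 2.5833333

2.5833333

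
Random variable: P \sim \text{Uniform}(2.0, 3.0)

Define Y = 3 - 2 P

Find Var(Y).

For Y = aP + b: Var(Y) = a² * Var(P)
Var(P) = (3 - 2)^2/12 = 0.083333333
Var(Y) = (-2)² * 0.083333333 = 4 * 0.083333333 = 0.33333333

0.33333333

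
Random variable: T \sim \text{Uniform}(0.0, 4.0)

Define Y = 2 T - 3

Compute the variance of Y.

For Y = aT + b: Var(Y) = a² * Var(T)
Var(T) = (4 - 0)^2/12 = 1.3333333
Var(Y) = 2² * 1.3333333 = 4 * 1.3333333 = 5.3333333

5.3333333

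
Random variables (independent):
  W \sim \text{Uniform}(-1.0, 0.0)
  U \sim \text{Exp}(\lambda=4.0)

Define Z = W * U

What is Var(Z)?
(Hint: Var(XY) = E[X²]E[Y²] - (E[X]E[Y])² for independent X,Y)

Var(XY) = E[X²]E[Y²] - (E[X]E[Y])²
E[W] = -0.5, Var(W) = 0.083333333
E[U] = 0.25, Var(U) = 0.0625
E[W²] = 0.083333333 + (-0.5)² = 0.33333333
E[U²] = 0.0625 + 0.25² = 0.125
Var(Z) = 0.33333333*0.125 - (-0.5*0.25)²
= 0.041666667 - 0.015625 = 0.026041667

0.026041667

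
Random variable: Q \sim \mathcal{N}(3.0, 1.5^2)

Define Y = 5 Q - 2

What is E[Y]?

For Y = 5Q - 2:
E[Y] = 5 * E[Q] - 2
E[Q] = 3.0 = 3
E[Y] = 5 * 3 - 2 = 13

13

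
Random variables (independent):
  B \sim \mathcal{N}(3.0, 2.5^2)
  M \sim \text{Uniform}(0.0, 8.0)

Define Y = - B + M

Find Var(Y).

For independent RVs: Var(aX + bY) = a²Var(X) + b²Var(Y)
Var(B) = 6.25
Var(M) = 5.3333333
Var(Y) = (-1)²*6.25 + 1²*5.3333333
= 1*6.25 + 1*5.3333333 = 11.583333

11.583333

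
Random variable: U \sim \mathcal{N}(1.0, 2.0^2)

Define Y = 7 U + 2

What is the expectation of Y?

For Y = 7U + 2:
E[Y] = 7 * E[U] + 2
E[U] = 1.0 = 1
E[Y] = 7 * 1 + 2 = 9

9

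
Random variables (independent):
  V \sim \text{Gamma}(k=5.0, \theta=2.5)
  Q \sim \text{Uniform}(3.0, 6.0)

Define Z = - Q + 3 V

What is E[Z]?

E[Z] = 3*E[V] - 1*E[Q]
E[V] = 12.5
E[Q] = 4.5
E[Z] = 3*12.5 - 1*4.5 = 33

33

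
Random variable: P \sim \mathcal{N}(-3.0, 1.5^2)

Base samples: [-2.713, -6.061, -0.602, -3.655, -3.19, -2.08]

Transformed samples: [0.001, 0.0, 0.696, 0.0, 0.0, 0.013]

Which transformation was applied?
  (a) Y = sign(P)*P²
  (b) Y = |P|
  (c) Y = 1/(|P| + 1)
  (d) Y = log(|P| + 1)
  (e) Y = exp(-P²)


Checking option (e) Y = exp(-P²):
  P = -2.713 -> Y = 0.001 ✓
  P = -6.061 -> Y = 0.0 ✓
  P = -0.602 -> Y = 0.696 ✓
All samples match this transformation.

(e) exp(-P²)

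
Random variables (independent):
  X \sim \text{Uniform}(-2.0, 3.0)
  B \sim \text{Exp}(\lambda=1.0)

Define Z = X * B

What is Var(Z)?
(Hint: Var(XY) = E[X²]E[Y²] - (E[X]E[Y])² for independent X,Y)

Var(XY) = E[X²]E[Y²] - (E[X]E[Y])²
E[X] = 0.5, Var(X) = 2.0833333
E[B] = 1, Var(B) = 1
E[X²] = 2.0833333 + 0.5² = 2.3333333
E[B²] = 1 + 1² = 2
Var(Z) = 2.3333333*2 - (0.5*1)²
= 4.6666667 - 0.25 = 4.4166667

4.4166667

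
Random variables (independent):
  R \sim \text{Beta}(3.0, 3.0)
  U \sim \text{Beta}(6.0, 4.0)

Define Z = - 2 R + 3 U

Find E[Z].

E[Z] = -2*E[R] + 3*E[U]
E[R] = 0.5
E[U] = 0.6
E[Z] = -2*0.5 + 3*0.6 = 0.8

0.8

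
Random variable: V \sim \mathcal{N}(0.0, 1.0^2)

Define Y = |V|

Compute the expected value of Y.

For X ~ N(0, 1.0²), E[|X|] = sigma * sqrt(2/pi)
= 1.0 * sqrt(2/pi) = 0.79788456

0.79788456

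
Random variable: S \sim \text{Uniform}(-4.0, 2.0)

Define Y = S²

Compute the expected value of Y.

Using E[X²] = Var(X) + (E[X])²:
E[S] = -1
Var(S) = (2 + 4)^2/12 = 3
E[S²] = 3 + (-1)² = 3 + 1 = 4

4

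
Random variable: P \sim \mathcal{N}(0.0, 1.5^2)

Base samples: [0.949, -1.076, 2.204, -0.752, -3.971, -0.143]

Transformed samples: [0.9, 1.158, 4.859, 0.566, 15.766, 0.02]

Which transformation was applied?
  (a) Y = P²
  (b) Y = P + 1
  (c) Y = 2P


Checking option (a) Y = P²:
  P = 0.949 -> Y = 0.9 ✓
  P = -1.076 -> Y = 1.158 ✓
  P = 2.204 -> Y = 4.859 ✓
All samples match this transformation.

(a) P²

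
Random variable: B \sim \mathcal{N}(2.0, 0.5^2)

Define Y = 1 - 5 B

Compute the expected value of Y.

For Y = -5B + 1:
E[Y] = -5 * E[B] + 1
E[B] = 2.0 = 2
E[Y] = -5 * 2 + 1 = -9

-9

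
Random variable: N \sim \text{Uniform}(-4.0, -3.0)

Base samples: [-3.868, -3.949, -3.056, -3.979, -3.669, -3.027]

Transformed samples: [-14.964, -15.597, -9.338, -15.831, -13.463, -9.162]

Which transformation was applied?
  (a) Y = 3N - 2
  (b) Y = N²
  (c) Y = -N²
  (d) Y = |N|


Checking option (c) Y = -N²:
  N = -3.868 -> Y = -14.964 ✓
  N = -3.949 -> Y = -15.597 ✓
  N = -3.056 -> Y = -9.338 ✓
All samples match this transformation.

(c) -N²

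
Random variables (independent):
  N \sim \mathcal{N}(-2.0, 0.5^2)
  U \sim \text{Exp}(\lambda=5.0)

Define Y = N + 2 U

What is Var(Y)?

For independent RVs: Var(aX + bY) = a²Var(X) + b²Var(Y)
Var(N) = 0.25
Var(U) = 0.04
Var(Y) = 1²*0.25 + 2²*0.04
= 1*0.25 + 4*0.04 = 0.41

0.41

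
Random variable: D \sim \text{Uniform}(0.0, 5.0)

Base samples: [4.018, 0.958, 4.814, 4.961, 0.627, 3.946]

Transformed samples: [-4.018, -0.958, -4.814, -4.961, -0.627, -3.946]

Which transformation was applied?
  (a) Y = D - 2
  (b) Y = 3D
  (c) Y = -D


Checking option (c) Y = -D:
  D = 4.018 -> Y = -4.018 ✓
  D = 0.958 -> Y = -0.958 ✓
  D = 4.814 -> Y = -4.814 ✓
All samples match this transformation.

(c) -D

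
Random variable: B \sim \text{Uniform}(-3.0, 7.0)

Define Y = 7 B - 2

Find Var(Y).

For Y = aB + b: Var(Y) = a² * Var(B)
Var(B) = (7 + 3)^2/12 = 8.3333333
Var(Y) = 7² * 8.3333333 = 49 * 8.3333333 = 408.33333

408.33333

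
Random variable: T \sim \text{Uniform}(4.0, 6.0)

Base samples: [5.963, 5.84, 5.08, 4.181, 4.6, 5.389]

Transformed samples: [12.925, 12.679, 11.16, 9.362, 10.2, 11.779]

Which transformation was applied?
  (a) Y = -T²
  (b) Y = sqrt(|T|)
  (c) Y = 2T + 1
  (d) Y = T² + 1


Checking option (c) Y = 2T + 1:
  T = 5.963 -> Y = 12.925 ✓
  T = 5.84 -> Y = 12.679 ✓
  T = 5.08 -> Y = 11.16 ✓
All samples match this transformation.

(c) 2T + 1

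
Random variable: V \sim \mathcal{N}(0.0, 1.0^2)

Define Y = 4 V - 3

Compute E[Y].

For Y = 4V - 3:
E[Y] = 4 * E[V] - 3
E[V] = 0.0 = 0
E[Y] = 4 * 0 - 3 = -3

-3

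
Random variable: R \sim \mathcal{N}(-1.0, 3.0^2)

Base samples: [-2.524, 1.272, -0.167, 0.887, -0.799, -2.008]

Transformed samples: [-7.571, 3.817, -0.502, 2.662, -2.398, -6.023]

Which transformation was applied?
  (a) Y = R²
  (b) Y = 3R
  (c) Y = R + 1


Checking option (b) Y = 3R:
  R = -2.524 -> Y = -7.571 ✓
  R = 1.272 -> Y = 3.817 ✓
  R = -0.167 -> Y = -0.502 ✓
All samples match this transformation.

(b) 3R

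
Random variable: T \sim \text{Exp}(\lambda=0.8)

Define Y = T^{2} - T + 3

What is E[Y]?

E[Y] = 1*E[T²] - 1*E[T] + 3
E[T] = 1.25
E[T²] = Var(T) + (E[T])² = 1.5625 + 1.5625 = 3.125
E[Y] = 1*3.125 - 1*1.25 + 3 = 4.875

4.875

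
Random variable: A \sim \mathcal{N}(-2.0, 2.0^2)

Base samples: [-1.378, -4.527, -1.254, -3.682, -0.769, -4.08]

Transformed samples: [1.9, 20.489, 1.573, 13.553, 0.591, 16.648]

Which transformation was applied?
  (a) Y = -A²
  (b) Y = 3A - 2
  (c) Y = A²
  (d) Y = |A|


Checking option (c) Y = A²:
  A = -1.378 -> Y = 1.9 ✓
  A = -4.527 -> Y = 20.489 ✓
  A = -1.254 -> Y = 1.573 ✓
All samples match this transformation.

(c) A²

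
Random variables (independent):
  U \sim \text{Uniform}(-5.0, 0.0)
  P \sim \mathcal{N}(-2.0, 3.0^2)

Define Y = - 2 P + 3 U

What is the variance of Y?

For independent RVs: Var(aX + bY) = a²Var(X) + b²Var(Y)
Var(U) = 2.0833333
Var(P) = 9
Var(Y) = 3²*2.0833333 + (-2)²*9
= 9*2.0833333 + 4*9 = 54.75

54.75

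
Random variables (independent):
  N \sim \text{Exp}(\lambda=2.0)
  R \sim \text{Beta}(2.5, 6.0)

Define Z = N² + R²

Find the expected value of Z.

E[Z] = E[N²] + E[R²]
E[N²] = Var(N) + E[N]² = 0.25 + 0.25 = 0.5
E[R²] = Var(R) + E[R]² = 0.021853943 + 0.08650519 = 0.10835913
E[Z] = 0.5 + 0.10835913 = 0.60835913

0.60835913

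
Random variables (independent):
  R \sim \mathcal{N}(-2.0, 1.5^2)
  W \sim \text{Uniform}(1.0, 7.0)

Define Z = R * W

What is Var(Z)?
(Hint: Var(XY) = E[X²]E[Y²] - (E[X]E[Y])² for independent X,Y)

Var(XY) = E[X²]E[Y²] - (E[X]E[Y])²
E[R] = -2, Var(R) = 2.25
E[W] = 4, Var(W) = 3
E[R²] = 2.25 + (-2)² = 6.25
E[W²] = 3 + 4² = 19
Var(Z) = 6.25*19 - (-2*4)²
= 118.75 - 64 = 54.75

54.75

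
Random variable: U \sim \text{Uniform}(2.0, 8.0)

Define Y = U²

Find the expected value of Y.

E[U²] = Var(U) + (E[U])² = 3 + 25 = 28

28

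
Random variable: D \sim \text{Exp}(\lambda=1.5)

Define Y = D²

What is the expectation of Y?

Using E[X²] = Var(X) + (E[X])²:
E[D] = 0.66666667
Var(D) = 1/1.5^2 = 0.44444444
E[D²] = 0.44444444 + 0.66666667² = 0.44444444 + 0.44444444 = 0.88888889

0.88888889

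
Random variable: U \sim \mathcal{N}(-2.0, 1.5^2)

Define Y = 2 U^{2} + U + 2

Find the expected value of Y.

E[Y] = 2*E[U²] + 1*E[U] + 2
E[U] = -2
E[U²] = Var(U) + (E[U])² = 2.25 + 4 = 6.25
E[Y] = 2*6.25 + 1*(-2) + 2 = 12.5

12.5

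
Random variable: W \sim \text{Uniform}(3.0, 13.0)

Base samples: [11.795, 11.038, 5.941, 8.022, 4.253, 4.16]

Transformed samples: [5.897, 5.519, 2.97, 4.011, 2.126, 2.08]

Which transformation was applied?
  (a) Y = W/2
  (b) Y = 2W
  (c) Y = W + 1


Checking option (a) Y = W/2:
  W = 11.795 -> Y = 5.897 ✓
  W = 11.038 -> Y = 5.519 ✓
  W = 5.941 -> Y = 2.97 ✓
All samples match this transformation.

(a) W/2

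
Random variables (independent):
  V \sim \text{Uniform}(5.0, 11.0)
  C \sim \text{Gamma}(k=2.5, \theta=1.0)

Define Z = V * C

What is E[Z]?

For independent RVs: E[XY] = E[X]*E[Y]
E[V] = 8
E[C] = 2.5
E[Z] = 8 * 2.5 = 20

20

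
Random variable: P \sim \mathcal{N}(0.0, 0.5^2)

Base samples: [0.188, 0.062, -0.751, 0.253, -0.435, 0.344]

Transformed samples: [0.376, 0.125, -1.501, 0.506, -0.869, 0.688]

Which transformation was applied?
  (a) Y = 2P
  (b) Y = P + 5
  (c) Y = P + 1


Checking option (a) Y = 2P:
  P = 0.188 -> Y = 0.376 ✓
  P = 0.062 -> Y = 0.125 ✓
  P = -0.751 -> Y = -1.501 ✓
All samples match this transformation.

(a) 2P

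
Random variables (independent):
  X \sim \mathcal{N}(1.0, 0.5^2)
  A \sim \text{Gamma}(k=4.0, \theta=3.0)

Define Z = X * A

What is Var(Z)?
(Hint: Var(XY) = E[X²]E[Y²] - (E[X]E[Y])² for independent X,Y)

Var(XY) = E[X²]E[Y²] - (E[X]E[Y])²
E[X] = 1, Var(X) = 0.25
E[A] = 12, Var(A) = 36
E[X²] = 0.25 + 1² = 1.25
E[A²] = 36 + 12² = 180
Var(Z) = 1.25*180 - (1*12)²
= 225 - 144 = 81

81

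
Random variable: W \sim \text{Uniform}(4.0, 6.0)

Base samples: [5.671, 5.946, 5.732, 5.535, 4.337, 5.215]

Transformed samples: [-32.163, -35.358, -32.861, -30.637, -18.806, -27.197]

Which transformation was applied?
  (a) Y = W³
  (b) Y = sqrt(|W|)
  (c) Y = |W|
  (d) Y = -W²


Checking option (d) Y = -W²:
  W = 5.671 -> Y = -32.163 ✓
  W = 5.946 -> Y = -35.358 ✓
  W = 5.732 -> Y = -32.861 ✓
All samples match this transformation.

(d) -W²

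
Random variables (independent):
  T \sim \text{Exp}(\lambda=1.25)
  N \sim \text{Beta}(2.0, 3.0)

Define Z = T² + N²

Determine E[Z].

E[Z] = E[T²] + E[N²]
E[T²] = Var(T) + E[T]² = 0.64 + 0.64 = 1.28
E[N²] = Var(N) + E[N]² = 0.04 + 0.16 = 0.2
E[Z] = 1.28 + 0.2 = 1.48

1.48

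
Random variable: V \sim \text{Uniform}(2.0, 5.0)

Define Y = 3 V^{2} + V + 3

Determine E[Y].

E[Y] = 3*E[V²] + 1*E[V] + 3
E[V] = 3.5
E[V²] = Var(V) + (E[V])² = 0.75 + 12.25 = 13
E[Y] = 3*13 + 1*3.5 + 3 = 45.5

45.5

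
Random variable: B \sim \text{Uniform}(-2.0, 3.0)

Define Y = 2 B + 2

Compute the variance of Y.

For Y = aB + b: Var(Y) = a² * Var(B)
Var(B) = (3 + 2)^2/12 = 2.0833333
Var(Y) = 2² * 2.0833333 = 4 * 2.0833333 = 8.3333333

8.3333333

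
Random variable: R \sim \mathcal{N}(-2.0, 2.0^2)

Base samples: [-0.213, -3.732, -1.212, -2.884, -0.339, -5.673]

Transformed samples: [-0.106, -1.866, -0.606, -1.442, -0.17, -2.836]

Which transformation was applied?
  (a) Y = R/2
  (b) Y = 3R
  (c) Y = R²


Checking option (a) Y = R/2:
  R = -0.213 -> Y = -0.106 ✓
  R = -3.732 -> Y = -1.866 ✓
  R = -1.212 -> Y = -0.606 ✓
All samples match this transformation.

(a) R/2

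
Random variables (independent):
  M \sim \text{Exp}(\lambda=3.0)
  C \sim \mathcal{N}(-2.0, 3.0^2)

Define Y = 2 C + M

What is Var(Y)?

For independent RVs: Var(aX + bY) = a²Var(X) + b²Var(Y)
Var(M) = 0.11111111
Var(C) = 9
Var(Y) = 1²*0.11111111 + 2²*9
= 1*0.11111111 + 4*9 = 36.111111

36.111111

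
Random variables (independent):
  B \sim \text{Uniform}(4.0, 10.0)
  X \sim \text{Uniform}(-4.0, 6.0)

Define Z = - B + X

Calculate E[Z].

E[Z] = -1*E[B] + 1*E[X]
E[B] = 7
E[X] = 1
E[Z] = -1*7 + 1*1 = -6

-6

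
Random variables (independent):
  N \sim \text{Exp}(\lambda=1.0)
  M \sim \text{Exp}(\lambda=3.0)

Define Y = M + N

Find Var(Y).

For independent RVs: Var(aX + bY) = a²Var(X) + b²Var(Y)
Var(N) = 1
Var(M) = 0.11111111
Var(Y) = 1²*1 + 1²*0.11111111
= 1*1 + 1*0.11111111 = 1.1111111

1.1111111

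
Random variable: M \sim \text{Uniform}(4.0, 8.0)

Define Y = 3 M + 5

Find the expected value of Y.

For Y = 3M + 5:
E[Y] = 3 * E[M] + 5
E[M] = (4 + 8)/2 = 6
E[Y] = 3 * 6 + 5 = 23

23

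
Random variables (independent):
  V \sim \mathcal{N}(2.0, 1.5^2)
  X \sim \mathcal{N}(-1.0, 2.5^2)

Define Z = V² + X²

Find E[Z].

E[Z] = E[V²] + E[X²]
E[V²] = Var(V) + E[V]² = 2.25 + 4 = 6.25
E[X²] = Var(X) + E[X]² = 6.25 + 1 = 7.25
E[Z] = 6.25 + 7.25 = 13.5

13.5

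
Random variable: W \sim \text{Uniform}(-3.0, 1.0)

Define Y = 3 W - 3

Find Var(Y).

For Y = aW + b: Var(Y) = a² * Var(W)
Var(W) = (1 + 3)^2/12 = 1.3333333
Var(Y) = 3² * 1.3333333 = 9 * 1.3333333 = 12

12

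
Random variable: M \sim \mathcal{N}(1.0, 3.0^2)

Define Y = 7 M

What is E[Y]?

For Y = 7M:
E[Y] = 7 * E[M]
E[M] = 1.0 = 1
E[Y] = 7 * 1 = 7

7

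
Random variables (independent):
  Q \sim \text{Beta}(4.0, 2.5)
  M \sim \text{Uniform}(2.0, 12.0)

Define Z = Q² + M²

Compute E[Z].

E[Z] = E[Q²] + E[M²]
E[Q²] = Var(Q) + E[Q]² = 0.031558185 + 0.37869822 = 0.41025641
E[M²] = Var(M) + E[M]² = 8.3333333 + 49 = 57.333333
E[Z] = 0.41025641 + 57.333333 = 57.74359

57.74359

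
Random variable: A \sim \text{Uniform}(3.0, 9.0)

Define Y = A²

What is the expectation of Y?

E[A²] = Var(A) + (E[A])² = 3 + 36 = 39

39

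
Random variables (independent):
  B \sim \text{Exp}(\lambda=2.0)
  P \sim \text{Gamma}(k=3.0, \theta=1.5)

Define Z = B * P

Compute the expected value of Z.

For independent RVs: E[XY] = E[X]*E[Y]
E[B] = 0.5
E[P] = 4.5
E[Z] = 0.5 * 4.5 = 2.25

2.25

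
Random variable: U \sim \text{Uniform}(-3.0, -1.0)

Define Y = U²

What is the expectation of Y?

Using E[X²] = Var(X) + (E[X])²:
E[U] = -2
Var(U) = (-1 + 3)^2/12 = 0.33333333
E[U²] = 0.33333333 + (-2)² = 0.33333333 + 4 = 4.3333333

4.3333333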